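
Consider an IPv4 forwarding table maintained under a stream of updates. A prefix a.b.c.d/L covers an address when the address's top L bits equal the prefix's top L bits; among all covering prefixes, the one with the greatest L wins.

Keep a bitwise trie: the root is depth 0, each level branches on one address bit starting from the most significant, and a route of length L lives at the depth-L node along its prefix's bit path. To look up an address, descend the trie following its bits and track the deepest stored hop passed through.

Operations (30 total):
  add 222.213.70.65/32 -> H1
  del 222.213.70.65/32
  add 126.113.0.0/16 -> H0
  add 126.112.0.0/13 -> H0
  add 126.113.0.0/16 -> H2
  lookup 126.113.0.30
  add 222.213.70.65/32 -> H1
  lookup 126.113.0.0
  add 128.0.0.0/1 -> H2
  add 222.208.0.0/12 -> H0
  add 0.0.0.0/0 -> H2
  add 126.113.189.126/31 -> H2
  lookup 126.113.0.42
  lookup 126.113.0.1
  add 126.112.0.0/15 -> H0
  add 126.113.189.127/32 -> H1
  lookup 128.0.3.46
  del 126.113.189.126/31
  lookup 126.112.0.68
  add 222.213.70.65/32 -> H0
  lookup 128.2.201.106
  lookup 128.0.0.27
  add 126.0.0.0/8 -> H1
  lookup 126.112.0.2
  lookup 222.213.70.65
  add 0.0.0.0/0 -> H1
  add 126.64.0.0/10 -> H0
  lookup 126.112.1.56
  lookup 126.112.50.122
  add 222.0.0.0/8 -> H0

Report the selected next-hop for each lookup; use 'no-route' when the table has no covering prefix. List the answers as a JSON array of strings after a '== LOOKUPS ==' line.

Apply in order:
  + 222.213.70.65/32 (H1) depth=32
  - 222.213.70.65/32 clear@32
  + 126.113.0.0/16 (H0) depth=16
  + 126.112.0.0/13 (H0) depth=13
  + 126.113.0.0/16 (H2) depth=16
  lookup 126.113.0.30: bits 0111111001110001 walk d0:-→d1:-→d2:-→d3:-→d4:-→d5:-→d6:-→d7:-→d8:-→d9:-→d10:-→d11:-→d12:-→d13:H0→d14:-→d15:-→d16:H2 -> H2
  + 222.213.70.65/32 (H1) depth=32
  lookup 126.113.0.0: bits 0111111001110001 walk d0:-→d1:-→d2:-→d3:-→d4:-→d5:-→d6:-→d7:-→d8:-→d9:-→d10:-→d11:-→d12:-→d13:H0→d14:-→d15:-→d16:H2 -> H2
  + 128.0.0.0/1 (H2) depth=1
  + 222.208.0.0/12 (H0) depth=12
  + 0.0.0.0/0 (H2) depth=0
  + 126.113.189.126/31 (H2) depth=31
  lookup 126.113.0.42: bits 0111111001110001 walk d0:H2→d1:-→d2:-→d3:-→d4:-→d5:-→d6:-→d7:-→d8:-→d9:-→d10:-→d11:-→d12:-→d13:H0→d14:-→d15:-→d16:H2 -> H2
  lookup 126.113.0.1: bits 0111111001110001 walk d0:H2→d1:-→d2:-→d3:-→d4:-→d5:-→d6:-→d7:-→d8:-→d9:-→d10:-→d11:-→d12:-→d13:H0→d14:-→d15:-→d16:H2 -> H2
  + 126.112.0.0/15 (H0) depth=15
  + 126.113.189.127/32 (H1) depth=32
  lookup 128.0.3.46: bits 1 walk d0:H2→d1:H2 -> H2
  - 126.113.189.126/31 clear@31
  lookup 126.112.0.68: bits 011111100111000 walk d0:H2→d1:-→d2:-→d3:-→d4:-→d5:-→d6:-→d7:-→d8:-→d9:-→d10:-→d11:-→d12:-→d13:H0→d14:-→d15:H0 -> H0
  + 222.213.70.65/32 (H0) depth=32
  lookup 128.2.201.106: bits 1 walk d0:H2→d1:H2 -> H2
  lookup 128.0.0.27: bits 1 walk d0:H2→d1:H2 -> H2
  + 126.0.0.0/8 (H1) depth=8
  lookup 126.112.0.2: bits 011111100111000 walk d0:H2→d1:-→d2:-→d3:-→d4:-→d5:-→d6:-→d7:-→d8:H1→d9:-→d10:-→d11:-→d12:-→d13:H0→d14:-→d15:H0 -> H0
  lookup 222.213.70.65: bits 11011110110101010100011001000001 walk d0:H2→d1:H2→d2:-→d3:-→d4:-→d5:-→d6:-→d7:-→d8:-→d9:-→d10:-→d11:-→d12:H0→d13:-→d14:-→d15:-→d16:-→d17:-→d18:-→d19:-→d20:-→d21:-→d22:-→d23:-→d24:-→d25:-→d26:-→d27:-→d28:-→d29:-→d30:-→d31:-→d32:H0 -> H0
  + 0.0.0.0/0 (H1) depth=0
  + 126.64.0.0/10 (H0) depth=10
  lookup 126.112.1.56: bits 011111100111000 walk d0:H1→d1:-→d2:-→d3:-→d4:-→d5:-→d6:-→d7:-→d8:H1→d9:-→d10:H0→d11:-→d12:-→d13:H0→d14:-→d15:H0 -> H0
  lookup 126.112.50.122: bits 011111100111000 walk d0:H1→d1:-→d2:-→d3:-→d4:-→d5:-→d6:-→d7:-→d8:H1→d9:-→d10:H0→d11:-→d12:-→d13:H0→d14:-→d15:H0 -> H0
  + 222.0.0.0/8 (H0) depth=8

== LOOKUPS ==
["H2","H2","H2","H2","H2","H0","H2","H2","H0","H0","H0","H0"]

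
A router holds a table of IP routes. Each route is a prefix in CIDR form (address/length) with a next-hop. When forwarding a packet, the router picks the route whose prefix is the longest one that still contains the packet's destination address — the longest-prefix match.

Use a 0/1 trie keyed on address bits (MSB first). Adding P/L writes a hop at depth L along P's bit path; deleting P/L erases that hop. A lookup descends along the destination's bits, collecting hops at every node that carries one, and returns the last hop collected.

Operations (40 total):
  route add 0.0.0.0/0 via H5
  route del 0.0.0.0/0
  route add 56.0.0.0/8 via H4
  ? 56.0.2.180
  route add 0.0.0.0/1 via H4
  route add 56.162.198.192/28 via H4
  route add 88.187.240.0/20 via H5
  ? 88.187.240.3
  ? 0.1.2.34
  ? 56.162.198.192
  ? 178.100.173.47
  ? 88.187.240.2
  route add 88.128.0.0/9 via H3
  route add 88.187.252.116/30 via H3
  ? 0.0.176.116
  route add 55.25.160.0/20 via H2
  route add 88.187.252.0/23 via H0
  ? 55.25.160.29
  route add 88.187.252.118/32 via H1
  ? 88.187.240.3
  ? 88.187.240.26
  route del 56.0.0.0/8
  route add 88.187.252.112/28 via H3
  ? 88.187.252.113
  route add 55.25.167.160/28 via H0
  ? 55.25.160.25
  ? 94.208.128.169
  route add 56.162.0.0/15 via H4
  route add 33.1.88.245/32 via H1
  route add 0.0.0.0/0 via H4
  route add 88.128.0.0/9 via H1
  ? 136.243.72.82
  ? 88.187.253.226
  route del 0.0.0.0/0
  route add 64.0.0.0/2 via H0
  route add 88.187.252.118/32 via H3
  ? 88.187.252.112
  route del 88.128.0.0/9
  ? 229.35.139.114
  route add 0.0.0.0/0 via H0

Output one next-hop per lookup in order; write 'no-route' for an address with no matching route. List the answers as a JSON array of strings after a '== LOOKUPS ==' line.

Apply in order:
  + 0.0.0.0/0 (H5) depth=0
  del 0.0.0.0/0 (clear depth 0)
  + 56.0.0.0/8 (H4) depth=8
  Q 56.0.2.180: descend 00111000 ; hops seen [H4] ; pick H4
  + 0.0.0.0/1 (H4) depth=1
  + 56.162.198.192/28 (H4) depth=28
  + 88.187.240.0/20 (H5) depth=20
  Q 88.187.240.3: descend 01011000101110111111 ; hops seen [H4,H5] ; pick H5
  Q 0.1.2.34: descend 00 ; hops seen [H4] ; pick H4
  Q 56.162.198.192: descend 0011100010100010110001101100 ; hops seen [H4,H4,H4] ; pick H4
  Q 178.100.173.47: descend ε ; hops seen [∅] ; pick no-route
  Q 88.187.240.2: descend 01011000101110111111 ; hops seen [H4,H5] ; pick H5
  + 88.128.0.0/9 (H3) depth=9
  + 88.187.252.116/30 (H3) depth=30
  Q 0.0.176.116: descend 00 ; hops seen [H4] ; pick H4
  + 55.25.160.0/20 (H2) depth=20
  + 88.187.252.0/23 (H0) depth=23
  Q 55.25.160.29: descend 00110111000110011010 ; hops seen [H4,H2] ; pick H2
  + 88.187.252.118/32 (H1) depth=32
  Q 88.187.240.3: descend 01011000101110111111 ; hops seen [H4,H3,H5] ; pick H5
  Q 88.187.240.26: descend 01011000101110111111 ; hops seen [H4,H3,H5] ; pick H5
  del 56.0.0.0/8 (clear depth 8)
  + 88.187.252.112/28 (H3) depth=28
  Q 88.187.252.113: descend 01011000101110111111110001110 ; hops seen [H4,H3,H5,H0,H3] ; pick H3
  + 55.25.167.160/28 (H0) depth=28
  Q 55.25.160.25: descend 001101110001100110100 ; hops seen [H4,H2] ; pick H2
  Q 94.208.128.169: descend 01011 ; hops seen [H4] ; pick H4
  + 56.162.0.0/15 (H4) depth=15
  + 33.1.88.245/32 (H1) depth=32
  + 0.0.0.0/0 (H4) depth=0
  + 88.128.0.0/9 (H1) depth=9
  Q 136.243.72.82: descend ε ; hops seen [H4] ; pick H4
  Q 88.187.253.226: descend 01011000101110111111110 ; hops seen [H4,H4,H1,H5,H0] ; pick H0
  del 0.0.0.0/0 (clear depth 0)
  + 64.0.0.0/2 (H0) depth=2
  + 88.187.252.118/32 (H3) depth=32
  Q 88.187.252.112: descend 01011000101110111111110001110 ; hops seen [H4,H0,H1,H5,H0,H3] ; pick H3
  del 88.128.0.0/9 (clear depth 9)
  Q 229.35.139.114: descend ε ; hops seen [∅] ; pick no-route
  + 0.0.0.0/0 (H0) depth=0

== LOOKUPS ==
["H4","H5","H4","H4","no-route","H5","H4","H2","H5","H5","H3","H2","H4","H4","H0","H3","no-route"]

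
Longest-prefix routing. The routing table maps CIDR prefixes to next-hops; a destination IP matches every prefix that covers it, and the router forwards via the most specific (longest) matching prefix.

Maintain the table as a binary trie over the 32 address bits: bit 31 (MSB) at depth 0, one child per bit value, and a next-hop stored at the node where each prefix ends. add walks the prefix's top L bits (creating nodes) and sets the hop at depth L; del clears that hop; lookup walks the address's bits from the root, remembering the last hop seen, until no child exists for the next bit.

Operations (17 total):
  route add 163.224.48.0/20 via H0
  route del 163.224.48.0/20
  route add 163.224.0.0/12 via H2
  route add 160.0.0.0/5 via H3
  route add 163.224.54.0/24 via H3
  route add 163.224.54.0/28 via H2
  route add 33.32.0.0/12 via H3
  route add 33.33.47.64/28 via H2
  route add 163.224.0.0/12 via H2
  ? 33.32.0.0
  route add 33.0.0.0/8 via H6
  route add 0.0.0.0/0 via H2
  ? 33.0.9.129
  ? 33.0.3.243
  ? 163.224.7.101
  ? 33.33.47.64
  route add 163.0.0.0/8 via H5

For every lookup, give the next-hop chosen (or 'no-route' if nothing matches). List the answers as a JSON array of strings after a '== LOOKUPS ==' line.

Process each operation:
  add 163.224.48.0/20 -> H0 at depth 20
  - 163.224.48.0/20 clear@20
  add 163.224.0.0/12 -> H2 at depth 12
  add 160.0.0.0/5 -> H3 at depth 5
  add 163.224.54.0/24 -> H3 at depth 24
  add 163.224.54.0/28 -> H2 at depth 28
  add 33.32.0.0/12 -> H3 at depth 12
  add 33.33.47.64/28 -> H2 at depth 28
  add 163.224.0.0/12 -> H2 at depth 12
  ? 33.32.0.0  path d0:-→d1:-→d2:-→d3:-→d4:-→d5:-→d6:-→d7:-→d8:-→d9:-→d10:-→d11:-→d12:H3→d13:-→d14:-→d15:-  best=H3
  add 33.0.0.0/8 -> H6 at depth 8
  add 0.0.0.0/0 -> H2 at depth 0
  ? 33.0.9.129  path d0:H2→d1:-→d2:-→d3:-→d4:-→d5:-→d6:-→d7:-→d8:H6→d9:-→d10:-  best=H6
  ? 33.0.3.243  path d0:H2→d1:-→d2:-→d3:-→d4:-→d5:-→d6:-→d7:-→d8:H6→d9:-→d10:-  best=H6
  ? 163.224.7.101  path d0:H2→d1:-→d2:-→d3:-→d4:-→d5:H3→d6:-→d7:-→d8:-→d9:-→d10:-→d11:-→d12:H2→d13:-→d14:-→d15:-→d16:-→d17:-→d18:-  best=H2
  ? 33.33.47.64  path d0:H2→d1:-→d2:-→d3:-→d4:-→d5:-→d6:-→d7:-→d8:H6→d9:-→d10:-→d11:-→d12:H3→d13:-→d14:-→d15:-→d16:-→d17:-→d18:-→d19:-→d20:-→d21:-→d22:-→d23:-→d24:-→d25:-→d26:-→d27:-→d28:H2  best=H2
  add 163.0.0.0/8 -> H5 at depth 8

== LOOKUPS ==
["H3","H6","H6","H2","H2"]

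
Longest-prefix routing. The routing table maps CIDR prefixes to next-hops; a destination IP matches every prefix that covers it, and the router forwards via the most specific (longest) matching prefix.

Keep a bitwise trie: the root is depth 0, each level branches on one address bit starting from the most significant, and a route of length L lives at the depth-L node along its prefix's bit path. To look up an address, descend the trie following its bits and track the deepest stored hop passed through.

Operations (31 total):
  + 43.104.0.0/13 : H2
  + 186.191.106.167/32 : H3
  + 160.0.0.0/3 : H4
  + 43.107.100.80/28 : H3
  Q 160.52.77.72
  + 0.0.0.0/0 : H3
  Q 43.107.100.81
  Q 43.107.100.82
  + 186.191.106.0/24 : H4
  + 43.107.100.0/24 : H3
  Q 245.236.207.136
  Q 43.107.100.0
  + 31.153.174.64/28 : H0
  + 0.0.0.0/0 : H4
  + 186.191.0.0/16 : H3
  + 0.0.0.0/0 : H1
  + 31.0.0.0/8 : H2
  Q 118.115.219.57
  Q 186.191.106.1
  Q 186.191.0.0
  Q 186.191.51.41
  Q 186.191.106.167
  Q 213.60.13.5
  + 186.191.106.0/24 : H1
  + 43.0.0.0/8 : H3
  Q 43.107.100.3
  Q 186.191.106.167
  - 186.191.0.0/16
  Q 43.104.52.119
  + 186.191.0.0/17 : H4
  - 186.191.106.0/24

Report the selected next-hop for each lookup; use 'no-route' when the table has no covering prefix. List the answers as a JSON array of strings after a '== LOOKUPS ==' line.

Process each operation:
  + 43.104.0.0/13 (H2) depth=13
  + 186.191.106.167/32 (H3) depth=32
  + 160.0.0.0/3 (H4) depth=3
  + 43.107.100.80/28 (H3) depth=28
  ? 160.52.77.72  path d0:-→d1:-→d2:-→d3:H4  best=H4
  + 0.0.0.0/0 (H3) depth=0
  ? 43.107.100.81  path d0:H3→d1:-→d2:-→d3:-→d4:-→d5:-→d6:-→d7:-→d8:-→d9:-→d10:-→d11:-→d12:-→d13:H2→d14:-→d15:-→d16:-→d17:-→d18:-→d19:-→d20:-→d21:-→d22:-→d23:-→d24:-→d25:-→d26:-→d27:-→d28:H3  best=H3
  ? 43.107.100.82  path d0:H3→d1:-→d2:-→d3:-→d4:-→d5:-→d6:-→d7:-→d8:-→d9:-→d10:-→d11:-→d12:-→d13:H2→d14:-→d15:-→d16:-→d17:-→d18:-→d19:-→d20:-→d21:-→d22:-→d23:-→d24:-→d25:-→d26:-→d27:-→d28:H3  best=H3
  + 186.191.106.0/24 (H4) depth=24
  + 43.107.100.0/24 (H3) depth=24
  ? 245.236.207.136  path d0:H3→d1:-  best=H3
  ? 43.107.100.0  path d0:H3→d1:-→d2:-→d3:-→d4:-→d5:-→d6:-→d7:-→d8:-→d9:-→d10:-→d11:-→d12:-→d13:H2→d14:-→d15:-→d16:-→d17:-→d18:-→d19:-→d20:-→d21:-→d22:-→d23:-→d24:H3→d25:-  best=H3
  + 31.153.174.64/28 (H0) depth=28
  + 0.0.0.0/0 (H4) depth=0
  + 186.191.0.0/16 (H3) depth=16
  + 0.0.0.0/0 (H1) depth=0
  + 31.0.0.0/8 (H2) depth=8
  ? 118.115.219.57  path d0:H1→d1:-  best=H1
  ? 186.191.106.1  path d0:H1→d1:-→d2:-→d3:H4→d4:-→d5:-→d6:-→d7:-→d8:-→d9:-→d10:-→d11:-→d12:-→d13:-→d14:-→d15:-→d16:H3→d17:-→d18:-→d19:-→d20:-→d21:-→d22:-→d23:-→d24:H4  best=H4
  ? 186.191.0.0  path d0:H1→d1:-→d2:-→d3:H4→d4:-→d5:-→d6:-→d7:-→d8:-→d9:-→d10:-→d11:-→d12:-→d13:-→d14:-→d15:-→d16:H3→d17:-  best=H3
  ? 186.191.51.41  path d0:H1→d1:-→d2:-→d3:H4→d4:-→d5:-→d6:-→d7:-→d8:-→d9:-→d10:-→d11:-→d12:-→d13:-→d14:-→d15:-→d16:H3→d17:-  best=H3
  ? 186.191.106.167  path d0:H1→d1:-→d2:-→d3:H4→d4:-→d5:-→d6:-→d7:-→d8:-→d9:-→d10:-→d11:-→d12:-→d13:-→d14:-→d15:-→d16:H3→d17:-→d18:-→d19:-→d20:-→d21:-→d22:-→d23:-→d24:H4→d25:-→d26:-→d27:-→d28:-→d29:-→d30:-→d31:-→d32:H3  best=H3
  ? 213.60.13.5  path d0:H1→d1:-  best=H1
  + 186.191.106.0/24 (H1) depth=24
  + 43.0.0.0/8 (H3) depth=8
  ? 43.107.100.3  path d0:H1→d1:-→d2:-→d3:-→d4:-→d5:-→d6:-→d7:-→d8:H3→d9:-→d10:-→d11:-→d12:-→d13:H2→d14:-→d15:-→d16:-→d17:-→d18:-→d19:-→d20:-→d21:-→d22:-→d23:-→d24:H3→d25:-  best=H3
  ? 186.191.106.167  path d0:H1→d1:-→d2:-→d3:H4→d4:-→d5:-→d6:-→d7:-→d8:-→d9:-→d10:-→d11:-→d12:-→d13:-→d14:-→d15:-→d16:H3→d17:-→d18:-→d19:-→d20:-→d21:-→d22:-→d23:-→d24:H1→d25:-→d26:-→d27:-→d28:-→d29:-→d30:-→d31:-→d32:H3  best=H3
  - 186.191.0.0/16 clear@16
  ? 43.104.52.119  path d0:H1→d1:-→d2:-→d3:-→d4:-→d5:-→d6:-→d7:-→d8:H3→d9:-→d10:-→d11:-→d12:-→d13:H2→d14:-  best=H2
  + 186.191.0.0/17 (H4) depth=17
  - 186.191.106.0/24 clear@24

== LOOKUPS ==
["H4","H3","H3","H3","H3","H1","H4","H3","H3","H3","H1","H3","H3","H2"]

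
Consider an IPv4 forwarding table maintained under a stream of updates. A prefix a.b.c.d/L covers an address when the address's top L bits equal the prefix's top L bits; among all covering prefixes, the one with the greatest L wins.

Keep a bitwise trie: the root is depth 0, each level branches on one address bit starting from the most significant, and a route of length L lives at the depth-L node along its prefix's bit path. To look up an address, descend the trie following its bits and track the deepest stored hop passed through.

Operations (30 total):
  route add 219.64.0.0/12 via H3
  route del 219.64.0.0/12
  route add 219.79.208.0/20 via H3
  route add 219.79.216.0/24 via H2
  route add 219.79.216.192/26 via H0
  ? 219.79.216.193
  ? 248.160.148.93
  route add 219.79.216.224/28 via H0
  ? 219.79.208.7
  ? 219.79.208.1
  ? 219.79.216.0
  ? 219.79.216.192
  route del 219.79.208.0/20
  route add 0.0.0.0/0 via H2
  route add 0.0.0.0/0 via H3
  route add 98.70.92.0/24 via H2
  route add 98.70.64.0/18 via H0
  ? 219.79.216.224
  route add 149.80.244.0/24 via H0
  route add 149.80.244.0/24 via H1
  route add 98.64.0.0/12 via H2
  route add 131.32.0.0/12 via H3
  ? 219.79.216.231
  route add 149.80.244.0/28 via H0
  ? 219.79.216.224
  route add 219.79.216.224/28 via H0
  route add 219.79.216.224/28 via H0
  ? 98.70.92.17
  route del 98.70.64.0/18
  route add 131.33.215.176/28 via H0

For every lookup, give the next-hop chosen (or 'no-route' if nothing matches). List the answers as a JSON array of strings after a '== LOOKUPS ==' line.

Trace:
  + 219.64.0.0/12 (H3) depth=12
  - 219.64.0.0/12 clear@12
  + 219.79.208.0/20 (H3) depth=20
  + 219.79.216.0/24 (H2) depth=24
  + 219.79.216.192/26 (H0) depth=26
  Q 219.79.216.193: descend 11011011010011111101100011 ; hops seen [H3,H2,H0] ; pick H0
  Q 248.160.148.93: descend 11 ; hops seen [∅] ; pick no-route
  + 219.79.216.224/28 (H0) depth=28
  Q 219.79.208.7: descend 11011011010011111101 ; hops seen [H3] ; pick H3
  Q 219.79.208.1: descend 11011011010011111101 ; hops seen [H3] ; pick H3
  Q 219.79.216.0: descend 110110110100111111011000 ; hops seen [H3,H2] ; pick H2
  Q 219.79.216.192: descend 11011011010011111101100011 ; hops seen [H3,H2,H0] ; pick H0
  - 219.79.208.0/20 clear@20
  + 0.0.0.0/0 (H2) depth=0
  + 0.0.0.0/0 (H3) depth=0
  + 98.70.92.0/24 (H2) depth=24
  + 98.70.64.0/18 (H0) depth=18
  Q 219.79.216.224: descend 1101101101001111110110001110 ; hops seen [H3,H2,H0,H0] ; pick H0
  + 149.80.244.0/24 (H0) depth=24
  + 149.80.244.0/24 (H1) depth=24
  + 98.64.0.0/12 (H2) depth=12
  + 131.32.0.0/12 (H3) depth=12
  Q 219.79.216.231: descend 1101101101001111110110001110 ; hops seen [H3,H2,H0,H0] ; pick H0
  + 149.80.244.0/28 (H0) depth=28
  Q 219.79.216.224: descend 1101101101001111110110001110 ; hops seen [H3,H2,H0,H0] ; pick H0
  + 219.79.216.224/28 (H0) depth=28
  + 219.79.216.224/28 (H0) depth=28
  Q 98.70.92.17: descend 011000100100011001011100 ; hops seen [H3,H2,H0,H2] ; pick H2
  - 98.70.64.0/18 clear@18
  + 131.33.215.176/28 (H0) depth=28

== LOOKUPS ==
["H0","no-route","H3","H3","H2","H0","H0","H0","H0","H2"]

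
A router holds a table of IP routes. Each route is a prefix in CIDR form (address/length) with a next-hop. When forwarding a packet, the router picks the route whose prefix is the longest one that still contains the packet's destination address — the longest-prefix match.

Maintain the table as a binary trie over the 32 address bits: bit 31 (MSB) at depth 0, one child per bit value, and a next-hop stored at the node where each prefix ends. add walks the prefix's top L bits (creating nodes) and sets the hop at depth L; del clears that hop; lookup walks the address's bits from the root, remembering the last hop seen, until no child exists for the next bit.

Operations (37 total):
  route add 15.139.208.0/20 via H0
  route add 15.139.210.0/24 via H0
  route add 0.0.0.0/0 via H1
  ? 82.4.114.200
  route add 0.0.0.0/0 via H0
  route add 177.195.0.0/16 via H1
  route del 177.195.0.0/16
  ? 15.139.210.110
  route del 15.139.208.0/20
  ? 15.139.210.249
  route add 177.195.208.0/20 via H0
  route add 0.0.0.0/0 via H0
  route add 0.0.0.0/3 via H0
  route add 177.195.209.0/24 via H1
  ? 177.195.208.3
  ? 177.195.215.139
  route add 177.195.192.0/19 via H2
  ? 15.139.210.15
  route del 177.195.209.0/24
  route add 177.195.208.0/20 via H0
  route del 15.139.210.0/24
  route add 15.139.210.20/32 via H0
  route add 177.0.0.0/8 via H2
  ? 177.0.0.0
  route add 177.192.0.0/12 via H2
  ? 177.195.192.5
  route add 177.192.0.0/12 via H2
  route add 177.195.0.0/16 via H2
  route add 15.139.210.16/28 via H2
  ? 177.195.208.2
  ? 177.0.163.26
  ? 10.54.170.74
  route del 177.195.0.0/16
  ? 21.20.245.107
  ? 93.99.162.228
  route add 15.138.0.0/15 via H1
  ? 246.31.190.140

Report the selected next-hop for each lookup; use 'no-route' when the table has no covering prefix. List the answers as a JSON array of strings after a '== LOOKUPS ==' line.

Process each operation:
  + 15.139.208.0/20 (H0) depth=20
  + 15.139.210.0/24 (H0) depth=24
  + 0.0.0.0/0 (H1) depth=0
  ? 82.4.114.200  path d0:H1→d1:-  best=H1
  + 0.0.0.0/0 (H0) depth=0
  + 177.195.0.0/16 (H1) depth=16
  - 177.195.0.0/16 clear@16
  ? 15.139.210.110  path d0:H0→d1:-→d2:-→d3:-→d4:-→d5:-→d6:-→d7:-→d8:-→d9:-→d10:-→d11:-→d12:-→d13:-→d14:-→d15:-→d16:-→d17:-→d18:-→d19:-→d20:H0→d21:-→d22:-→d23:-→d24:H0  best=H0
  - 15.139.208.0/20 clear@20
  ? 15.139.210.249  path d0:H0→d1:-→d2:-→d3:-→d4:-→d5:-→d6:-→d7:-→d8:-→d9:-→d10:-→d11:-→d12:-→d13:-→d14:-→d15:-→d16:-→d17:-→d18:-→d19:-→d20:-→d21:-→d22:-→d23:-→d24:H0  best=H0
  + 177.195.208.0/20 (H0) depth=20
  + 0.0.0.0/0 (H0) depth=0
  + 0.0.0.0/3 (H0) depth=3
  + 177.195.209.0/24 (H1) depth=24
  ? 177.195.208.3  path d0:H0→d1:-→d2:-→d3:-→d4:-→d5:-→d6:-→d7:-→d8:-→d9:-→d10:-→d11:-→d12:-→d13:-→d14:-→d15:-→d16:-→d17:-→d18:-→d19:-→d20:H0→d21:-→d22:-→d23:-  best=H0
  ? 177.195.215.139  path d0:H0→d1:-→d2:-→d3:-→d4:-→d5:-→d6:-→d7:-→d8:-→d9:-→d10:-→d11:-→d12:-→d13:-→d14:-→d15:-→d16:-→d17:-→d18:-→d19:-→d20:H0→d21:-  best=H0
  + 177.195.192.0/19 (H2) depth=19
  ? 15.139.210.15  path d0:H0→d1:-→d2:-→d3:H0→d4:-→d5:-→d6:-→d7:-→d8:-→d9:-→d10:-→d11:-→d12:-→d13:-→d14:-→d15:-→d16:-→d17:-→d18:-→d19:-→d20:-→d21:-→d22:-→d23:-→d24:H0  best=H0
  - 177.195.209.0/24 clear@24
  + 177.195.208.0/20 (H0) depth=20
  - 15.139.210.0/24 clear@24
  + 15.139.210.20/32 (H0) depth=32
  + 177.0.0.0/8 (H2) depth=8
  ? 177.0.0.0  path d0:H0→d1:-→d2:-→d3:-→d4:-→d5:-→d6:-→d7:-→d8:H2  best=H2
  + 177.192.0.0/12 (H2) depth=12
  ? 177.195.192.5  path d0:H0→d1:-→d2:-→d3:-→d4:-→d5:-→d6:-→d7:-→d8:H2→d9:-→d10:-→d11:-→d12:H2→d13:-→d14:-→d15:-→d16:-→d17:-→d18:-→d19:H2  best=H2
  + 177.192.0.0/12 (H2) depth=12
  + 177.195.0.0/16 (H2) depth=16
  + 15.139.210.16/28 (H2) depth=28
  ? 177.195.208.2  path d0:H0→d1:-→d2:-→d3:-→d4:-→d5:-→d6:-→d7:-→d8:H2→d9:-→d10:-→d11:-→d12:H2→d13:-→d14:-→d15:-→d16:H2→d17:-→d18:-→d19:H2→d20:H0→d21:-→d22:-→d23:-  best=H0
  ? 177.0.163.26  path d0:H0→d1:-→d2:-→d3:-→d4:-→d5:-→d6:-→d7:-→d8:H2  best=H2
  ? 10.54.170.74  path d0:H0→d1:-→d2:-→d3:H0→d4:-→d5:-  best=H0
  - 177.195.0.0/16 clear@16
  ? 21.20.245.107  path d0:H0→d1:-→d2:-→d3:H0  best=H0
  ? 93.99.162.228  path d0:H0→d1:-  best=H0
  + 15.138.0.0/15 (H1) depth=15
  ? 246.31.190.140  path d0:H0→d1:-  best=H0

== LOOKUPS ==
["H1","H0","H0","H0","H0","H0","H2","H2","H0","H2","H0","H0","H0","H0"]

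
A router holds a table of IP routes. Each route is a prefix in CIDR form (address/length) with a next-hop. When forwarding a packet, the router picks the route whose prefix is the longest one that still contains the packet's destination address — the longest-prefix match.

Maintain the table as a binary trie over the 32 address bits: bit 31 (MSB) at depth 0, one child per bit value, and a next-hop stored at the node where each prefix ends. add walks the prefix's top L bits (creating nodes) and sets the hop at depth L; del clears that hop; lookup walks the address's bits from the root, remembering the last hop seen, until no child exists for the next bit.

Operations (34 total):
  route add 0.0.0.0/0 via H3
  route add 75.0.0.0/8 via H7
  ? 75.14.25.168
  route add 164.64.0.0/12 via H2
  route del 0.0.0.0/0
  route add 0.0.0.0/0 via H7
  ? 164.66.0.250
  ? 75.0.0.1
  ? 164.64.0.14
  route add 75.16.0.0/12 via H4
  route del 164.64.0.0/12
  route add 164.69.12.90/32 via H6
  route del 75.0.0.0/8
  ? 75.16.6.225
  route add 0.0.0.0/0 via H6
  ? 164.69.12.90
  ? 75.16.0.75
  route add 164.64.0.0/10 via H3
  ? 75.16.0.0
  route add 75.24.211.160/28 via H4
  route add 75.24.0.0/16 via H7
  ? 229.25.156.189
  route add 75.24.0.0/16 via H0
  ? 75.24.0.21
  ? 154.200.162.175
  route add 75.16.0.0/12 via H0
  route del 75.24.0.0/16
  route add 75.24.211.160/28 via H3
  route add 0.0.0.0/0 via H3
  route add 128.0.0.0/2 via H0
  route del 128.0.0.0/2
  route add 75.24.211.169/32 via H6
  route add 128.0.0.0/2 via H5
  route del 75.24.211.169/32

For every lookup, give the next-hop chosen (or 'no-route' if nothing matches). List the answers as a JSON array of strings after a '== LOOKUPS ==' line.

Trace:
  add 0.0.0.0/0 -> H3 at depth 0
  add 75.0.0.0/8 -> H7 at depth 8
  lookup 75.14.25.168: bits 01001011 walk d0:H3→d1:-→d2:-→d3:-→d4:-→d5:-→d6:-→d7:-→d8:H7 -> H7
  add 164.64.0.0/12 -> H2 at depth 12
  - 0.0.0.0/0 clear@0
  add 0.0.0.0/0 -> H7 at depth 0
  lookup 164.66.0.250: bits 101001000100 walk d0:H7→d1:-→d2:-→d3:-→d4:-→d5:-→d6:-→d7:-→d8:-→d9:-→d10:-→d11:-→d12:H2 -> H2
  lookup 75.0.0.1: bits 01001011 walk d0:H7→d1:-→d2:-→d3:-→d4:-→d5:-→d6:-→d7:-→d8:H7 -> H7
  lookup 164.64.0.14: bits 101001000100 walk d0:H7→d1:-→d2:-→d3:-→d4:-→d5:-→d6:-→d7:-→d8:-→d9:-→d10:-→d11:-→d12:H2 -> H2
  add 75.16.0.0/12 -> H4 at depth 12
  - 164.64.0.0/12 clear@12
  add 164.69.12.90/32 -> H6 at depth 32
  - 75.0.0.0/8 clear@8
  lookup 75.16.6.225: bits 010010110001 walk d0:H7→d1:-→d2:-→d3:-→d4:-→d5:-→d6:-→d7:-→d8:-→d9:-→d10:-→d11:-→d12:H4 -> H4
  add 0.0.0.0/0 -> H6 at depth 0
  lookup 164.69.12.90: bits 10100100010001010000110001011010 walk d0:H6→d1:-→d2:-→d3:-→d4:-→d5:-→d6:-→d7:-→d8:-→d9:-→d10:-→d11:-→d12:-→d13:-→d14:-→d15:-→d16:-→d17:-→d18:-→d19:-→d20:-→d21:-→d22:-→d23:-→d24:-→d25:-→d26:-→d27:-→d28:-→d29:-→d30:-→d31:-→d32:H6 -> H6
  lookup 75.16.0.75: bits 010010110001 walk d0:H6→d1:-→d2:-→d3:-→d4:-→d5:-→d6:-→d7:-→d8:-→d9:-→d10:-→d11:-→d12:H4 -> H4
  add 164.64.0.0/10 -> H3 at depth 10
  lookup 75.16.0.0: bits 010010110001 walk d0:H6→d1:-→d2:-→d3:-→d4:-→d5:-→d6:-→d7:-→d8:-→d9:-→d10:-→d11:-→d12:H4 -> H4
  add 75.24.211.160/28 -> H4 at depth 28
  add 75.24.0.0/16 -> H7 at depth 16
  lookup 229.25.156.189: bits 1 walk d0:H6→d1:- -> H6
  add 75.24.0.0/16 -> H0 at depth 16
  lookup 75.24.0.21: bits 0100101100011000 walk d0:H6→d1:-→d2:-→d3:-→d4:-→d5:-→d6:-→d7:-→d8:-→d9:-→d10:-→d11:-→d12:H4→d13:-→d14:-→d15:-→d16:H0 -> H0
  lookup 154.200.162.175: bits 10 walk d0:H6→d1:-→d2:- -> H6
  add 75.16.0.0/12 -> H0 at depth 12
  - 75.24.0.0/16 clear@16
  add 75.24.211.160/28 -> H3 at depth 28
  add 0.0.0.0/0 -> H3 at depth 0
  add 128.0.0.0/2 -> H0 at depth 2
  - 128.0.0.0/2 clear@2
  add 75.24.211.169/32 -> H6 at depth 32
  add 128.0.0.0/2 -> H5 at depth 2
  - 75.24.211.169/32 clear@32

== LOOKUPS ==
["H7","H2","H7","H2","H4","H6","H4","H4","H6","H0","H6"]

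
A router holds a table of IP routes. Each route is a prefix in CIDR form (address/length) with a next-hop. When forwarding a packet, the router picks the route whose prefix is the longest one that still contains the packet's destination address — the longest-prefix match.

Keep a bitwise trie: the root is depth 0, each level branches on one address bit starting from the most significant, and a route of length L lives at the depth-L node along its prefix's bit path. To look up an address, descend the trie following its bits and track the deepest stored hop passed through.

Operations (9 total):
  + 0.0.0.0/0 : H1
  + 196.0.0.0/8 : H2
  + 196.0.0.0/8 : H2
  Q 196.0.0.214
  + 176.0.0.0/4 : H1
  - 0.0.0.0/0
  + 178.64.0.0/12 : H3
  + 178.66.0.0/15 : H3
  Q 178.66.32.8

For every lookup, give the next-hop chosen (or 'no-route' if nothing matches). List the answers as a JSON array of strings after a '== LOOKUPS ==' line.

Trace:
  add 0.0.0.0/0 -> H1 at depth 0
  add 196.0.0.0/8 -> H2 at depth 8
  add 196.0.0.0/8 -> H2 at depth 8
  lookup 196.0.0.214: bits 11000100 walk d0:H1→d1:-→d2:-→d3:-→d4:-→d5:-→d6:-→d7:-→d8:H2 -> H2
  add 176.0.0.0/4 -> H1 at depth 4
  del 0.0.0.0/0 (clear depth 0)
  add 178.64.0.0/12 -> H3 at depth 12
  add 178.66.0.0/15 -> H3 at depth 15
  lookup 178.66.32.8: bits 101100100100001 walk d0:-→d1:-→d2:-→d3:-→d4:H1→d5:-→d6:-→d7:-→d8:-→d9:-→d10:-→d11:-→d12:H3→d13:-→d14:-→d15:H3 -> H3

== LOOKUPS ==
["H2","H3"]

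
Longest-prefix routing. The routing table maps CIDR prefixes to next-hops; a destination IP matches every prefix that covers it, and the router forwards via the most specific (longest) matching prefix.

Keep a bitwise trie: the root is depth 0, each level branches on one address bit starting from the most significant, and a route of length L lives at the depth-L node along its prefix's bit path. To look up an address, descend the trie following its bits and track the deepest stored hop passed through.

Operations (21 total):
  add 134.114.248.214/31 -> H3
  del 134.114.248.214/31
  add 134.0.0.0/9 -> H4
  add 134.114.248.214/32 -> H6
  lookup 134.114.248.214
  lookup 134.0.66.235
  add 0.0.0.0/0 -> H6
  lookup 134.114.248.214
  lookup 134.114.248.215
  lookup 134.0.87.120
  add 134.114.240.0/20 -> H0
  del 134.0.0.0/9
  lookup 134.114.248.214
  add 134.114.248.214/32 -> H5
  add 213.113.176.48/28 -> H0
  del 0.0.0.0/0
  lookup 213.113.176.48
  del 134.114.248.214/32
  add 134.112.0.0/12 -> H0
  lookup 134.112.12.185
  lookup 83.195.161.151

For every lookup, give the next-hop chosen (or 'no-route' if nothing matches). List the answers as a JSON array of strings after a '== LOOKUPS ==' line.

Trace:
  + 134.114.248.214/31 (H3) depth=31
  - 134.114.248.214/31 clear@31
  + 134.0.0.0/9 (H4) depth=9
  + 134.114.248.214/32 (H6) depth=32
  lookup 134.114.248.214: bits 10000110011100101111100011010110 walk d0:-→d1:-→d2:-→d3:-→d4:-→d5:-→d6:-→d7:-→d8:-→d9:H4→d10:-→d11:-→d12:-→d13:-→d14:-→d15:-→d16:-→d17:-→d18:-→d19:-→d20:-→d21:-→d22:-→d23:-→d24:-→d25:-→d26:-→d27:-→d28:-→d29:-→d30:-→d31:-→d32:H6 -> H6
  lookup 134.0.66.235: bits 100001100 walk d0:-→d1:-→d2:-→d3:-→d4:-→d5:-→d6:-→d7:-→d8:-→d9:H4 -> H4
  + 0.0.0.0/0 (H6) depth=0
  lookup 134.114.248.214: bits 10000110011100101111100011010110 walk d0:H6→d1:-→d2:-→d3:-→d4:-→d5:-→d6:-→d7:-→d8:-→d9:H4→d10:-→d11:-→d12:-→d13:-→d14:-→d15:-→d16:-→d17:-→d18:-→d19:-→d20:-→d21:-→d22:-→d23:-→d24:-→d25:-→d26:-→d27:-→d28:-→d29:-→d30:-→d31:-→d32:H6 -> H6
  lookup 134.114.248.215: bits 1000011001110010111110001101011 walk d0:H6→d1:-→d2:-→d3:-→d4:-→d5:-→d6:-→d7:-→d8:-→d9:H4→d10:-→d11:-→d12:-→d13:-→d14:-→d15:-→d16:-→d17:-→d18:-→d19:-→d20:-→d21:-→d22:-→d23:-→d24:-→d25:-→d26:-→d27:-→d28:-→d29:-→d30:-→d31:- -> H4
  lookup 134.0.87.120: bits 100001100 walk d0:H6→d1:-→d2:-→d3:-→d4:-→d5:-→d6:-→d7:-→d8:-→d9:H4 -> H4
  + 134.114.240.0/20 (H0) depth=20
  - 134.0.0.0/9 clear@9
  lookup 134.114.248.214: bits 10000110011100101111100011010110 walk d0:H6→d1:-→d2:-→d3:-→d4:-→d5:-→d6:-→d7:-→d8:-→d9:-→d10:-→d11:-→d12:-→d13:-→d14:-→d15:-→d16:-→d17:-→d18:-→d19:-→d20:H0→d21:-→d22:-→d23:-→d24:-→d25:-→d26:-→d27:-→d28:-→d29:-→d30:-→d31:-→d32:H6 -> H6
  + 134.114.248.214/32 (H5) depth=32
  + 213.113.176.48/28 (H0) depth=28
  - 0.0.0.0/0 clear@0
  lookup 213.113.176.48: bits 1101010101110001101100000011 walk d0:-→d1:-→d2:-→d3:-→d4:-→d5:-→d6:-→d7:-→d8:-→d9:-→d10:-→d11:-→d12:-→d13:-→d14:-→d15:-→d16:-→d17:-→d18:-→d19:-→d20:-→d21:-→d22:-→d23:-→d24:-→d25:-→d26:-→d27:-→d28:H0 -> H0
  - 134.114.248.214/32 clear@32
  + 134.112.0.0/12 (H0) depth=12
  lookup 134.112.12.185: bits 10000110011100 walk d0:-→d1:-→d2:-→d3:-→d4:-→d5:-→d6:-→d7:-→d8:-→d9:-→d10:-→d11:-→d12:H0→d13:-→d14:- -> H0
  lookup 83.195.161.151: bits ε walk d0:- -> no-route

== LOOKUPS ==
["H6","H4","H6","H4","H4","H6","H0","H0","no-route"]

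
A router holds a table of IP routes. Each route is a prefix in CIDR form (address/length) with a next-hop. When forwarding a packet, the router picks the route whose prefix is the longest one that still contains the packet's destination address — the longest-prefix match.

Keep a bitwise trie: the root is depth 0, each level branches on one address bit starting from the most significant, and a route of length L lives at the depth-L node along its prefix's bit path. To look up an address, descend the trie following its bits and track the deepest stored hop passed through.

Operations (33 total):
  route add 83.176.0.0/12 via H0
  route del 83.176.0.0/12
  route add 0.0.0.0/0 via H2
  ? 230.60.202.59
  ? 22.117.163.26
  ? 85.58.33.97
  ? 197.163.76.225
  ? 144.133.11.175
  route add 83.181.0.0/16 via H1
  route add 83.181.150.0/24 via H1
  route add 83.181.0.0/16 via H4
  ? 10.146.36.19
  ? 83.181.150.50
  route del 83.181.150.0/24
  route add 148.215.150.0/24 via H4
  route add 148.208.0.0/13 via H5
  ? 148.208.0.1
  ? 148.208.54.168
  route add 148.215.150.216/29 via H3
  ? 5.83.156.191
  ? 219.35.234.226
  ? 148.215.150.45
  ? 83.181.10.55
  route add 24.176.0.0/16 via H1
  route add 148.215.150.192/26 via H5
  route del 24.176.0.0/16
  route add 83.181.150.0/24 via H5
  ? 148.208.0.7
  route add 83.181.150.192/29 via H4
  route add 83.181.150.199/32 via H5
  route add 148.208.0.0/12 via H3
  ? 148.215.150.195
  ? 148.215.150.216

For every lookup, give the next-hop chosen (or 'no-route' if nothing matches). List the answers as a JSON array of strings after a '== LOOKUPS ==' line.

Apply in order:
  + 83.176.0.0/12 (H0) depth=12
  del 83.176.0.0/12 (clear depth 12)
  + 0.0.0.0/0 (H2) depth=0
  ? 230.60.202.59  path d0:H2  best=H2
  ? 22.117.163.26  path d0:H2→d1:-  best=H2
  ? 85.58.33.97  path d0:H2→d1:-→d2:-→d3:-→d4:-→d5:-  best=H2
  ? 197.163.76.225  path d0:H2  best=H2
  ? 144.133.11.175  path d0:H2  best=H2
  + 83.181.0.0/16 (H1) depth=16
  + 83.181.150.0/24 (H1) depth=24
  + 83.181.0.0/16 (H4) depth=16
  ? 10.146.36.19  path d0:H2→d1:-  best=H2
  ? 83.181.150.50  path d0:H2→d1:-→d2:-→d3:-→d4:-→d5:-→d6:-→d7:-→d8:-→d9:-→d10:-→d11:-→d12:-→d13:-→d14:-→d15:-→d16:H4→d17:-→d18:-→d19:-→d20:-→d21:-→d22:-→d23:-→d24:H1  best=H1
  del 83.181.150.0/24 (clear depth 24)
  + 148.215.150.0/24 (H4) depth=24
  + 148.208.0.0/13 (H5) depth=13
  ? 148.208.0.1  path d0:H2→d1:-→d2:-→d3:-→d4:-→d5:-→d6:-→d7:-→d8:-→d9:-→d10:-→d11:-→d12:-→d13:H5  best=H5
  ? 148.208.54.168  path d0:H2→d1:-→d2:-→d3:-→d4:-→d5:-→d6:-→d7:-→d8:-→d9:-→d10:-→d11:-→d12:-→d13:H5  best=H5
  + 148.215.150.216/29 (H3) depth=29
  ? 5.83.156.191  path d0:H2→d1:-  best=H2
  ? 219.35.234.226  path d0:H2→d1:-  best=H2
  ? 148.215.150.45  path d0:H2→d1:-→d2:-→d3:-→d4:-→d5:-→d6:-→d7:-→d8:-→d9:-→d10:-→d11:-→d12:-→d13:H5→d14:-→d15:-→d16:-→d17:-→d18:-→d19:-→d20:-→d21:-→d22:-→d23:-→d24:H4  best=H4
  ? 83.181.10.55  path d0:H2→d1:-→d2:-→d3:-→d4:-→d5:-→d6:-→d7:-→d8:-→d9:-→d10:-→d11:-→d12:-→d13:-→d14:-→d15:-→d16:H4  best=H4
  + 24.176.0.0/16 (H1) depth=16
  + 148.215.150.192/26 (H5) depth=26
  del 24.176.0.0/16 (clear depth 16)
  + 83.181.150.0/24 (H5) depth=24
  ? 148.208.0.7  path d0:H2→d1:-→d2:-→d3:-→d4:-→d5:-→d6:-→d7:-→d8:-→d9:-→d10:-→d11:-→d12:-→d13:H5  best=H5
  + 83.181.150.192/29 (H4) depth=29
  + 83.181.150.199/32 (H5) depth=32
  + 148.208.0.0/12 (H3) depth=12
  ? 148.215.150.195  path d0:H2→d1:-→d2:-→d3:-→d4:-→d5:-→d6:-→d7:-→d8:-→d9:-→d10:-→d11:-→d12:H3→d13:H5→d14:-→d15:-→d16:-→d17:-→d18:-→d19:-→d20:-→d21:-→d22:-→d23:-→d24:H4→d25:-→d26:H5→d27:-  best=H5
  ? 148.215.150.216  path d0:H2→d1:-→d2:-→d3:-→d4:-→d5:-→d6:-→d7:-→d8:-→d9:-→d10:-→d11:-→d12:H3→d13:H5→d14:-→d15:-→d16:-→d17:-→d18:-→d19:-→d20:-→d21:-→d22:-→d23:-→d24:H4→d25:-→d26:H5→d27:-→d28:-→d29:H3  best=H3

== LOOKUPS ==
["H2","H2","H2","H2","H2","H2","H1","H5","H5","H2","H2","H4","H4","H5","H5","H3"]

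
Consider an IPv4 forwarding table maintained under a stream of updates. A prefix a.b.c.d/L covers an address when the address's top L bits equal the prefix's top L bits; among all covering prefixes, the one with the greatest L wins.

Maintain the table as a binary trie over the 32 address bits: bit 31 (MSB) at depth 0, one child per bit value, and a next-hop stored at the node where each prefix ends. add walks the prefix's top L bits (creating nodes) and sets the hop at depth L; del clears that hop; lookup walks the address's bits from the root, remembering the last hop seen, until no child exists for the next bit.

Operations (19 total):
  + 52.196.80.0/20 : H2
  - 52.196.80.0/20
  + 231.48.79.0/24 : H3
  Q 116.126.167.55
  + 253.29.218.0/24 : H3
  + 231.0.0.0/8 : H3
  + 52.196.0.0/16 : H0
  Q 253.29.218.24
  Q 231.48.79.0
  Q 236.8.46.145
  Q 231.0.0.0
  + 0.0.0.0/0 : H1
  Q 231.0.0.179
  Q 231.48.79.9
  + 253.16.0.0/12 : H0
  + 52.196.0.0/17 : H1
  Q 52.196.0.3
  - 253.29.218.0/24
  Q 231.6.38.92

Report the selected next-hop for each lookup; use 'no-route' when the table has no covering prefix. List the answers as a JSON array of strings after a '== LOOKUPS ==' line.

Apply in order:
  + 52.196.80.0/20 (H2) depth=20
  - 52.196.80.0/20 clear@20
  + 231.48.79.0/24 (H3) depth=24
  ? 116.126.167.55  path d0:-→d1:-  best=no-route
  + 253.29.218.0/24 (H3) depth=24
  + 231.0.0.0/8 (H3) depth=8
  + 52.196.0.0/16 (H0) depth=16
  ? 253.29.218.24  path d0:-→d1:-→d2:-→d3:-→d4:-→d5:-→d6:-→d7:-→d8:-→d9:-→d10:-→d11:-→d12:-→d13:-→d14:-→d15:-→d16:-→d17:-→d18:-→d19:-→d20:-→d21:-→d22:-→d23:-→d24:H3  best=H3
  ? 231.48.79.0  path d0:-→d1:-→d2:-→d3:-→d4:-→d5:-→d6:-→d7:-→d8:H3→d9:-→d10:-→d11:-→d12:-→d13:-→d14:-→d15:-→d16:-→d17:-→d18:-→d19:-→d20:-→d21:-→d22:-→d23:-→d24:H3  best=H3
  ? 236.8.46.145  path d0:-→d1:-→d2:-→d3:-→d4:-  best=no-route
  ? 231.0.0.0  path d0:-→d1:-→d2:-→d3:-→d4:-→d5:-→d6:-→d7:-→d8:H3→d9:-→d10:-  best=H3
  + 0.0.0.0/0 (H1) depth=0
  ? 231.0.0.179  path d0:H1→d1:-→d2:-→d3:-→d4:-→d5:-→d6:-→d7:-→d8:H3→d9:-→d10:-  best=H3
  ? 231.48.79.9  path d0:H1→d1:-→d2:-→d3:-→d4:-→d5:-→d6:-→d7:-→d8:H3→d9:-→d10:-→d11:-→d12:-→d13:-→d14:-→d15:-→d16:-→d17:-→d18:-→d19:-→d20:-→d21:-→d22:-→d23:-→d24:H3  best=H3
  + 253.16.0.0/12 (H0) depth=12
  + 52.196.0.0/17 (H1) depth=17
  ? 52.196.0.3  path d0:H1→d1:-→d2:-→d3:-→d4:-→d5:-→d6:-→d7:-→d8:-→d9:-→d10:-→d11:-→d12:-→d13:-→d14:-→d15:-→d16:H0→d17:H1  best=H1
  - 253.29.218.0/24 clear@24
  ? 231.6.38.92  path d0:H1→d1:-→d2:-→d3:-→d4:-→d5:-→d6:-→d7:-→d8:H3→d9:-→d10:-  best=H3

== LOOKUPS ==
["no-route","H3","H3","no-route","H3","H3","H3","H1","H3"]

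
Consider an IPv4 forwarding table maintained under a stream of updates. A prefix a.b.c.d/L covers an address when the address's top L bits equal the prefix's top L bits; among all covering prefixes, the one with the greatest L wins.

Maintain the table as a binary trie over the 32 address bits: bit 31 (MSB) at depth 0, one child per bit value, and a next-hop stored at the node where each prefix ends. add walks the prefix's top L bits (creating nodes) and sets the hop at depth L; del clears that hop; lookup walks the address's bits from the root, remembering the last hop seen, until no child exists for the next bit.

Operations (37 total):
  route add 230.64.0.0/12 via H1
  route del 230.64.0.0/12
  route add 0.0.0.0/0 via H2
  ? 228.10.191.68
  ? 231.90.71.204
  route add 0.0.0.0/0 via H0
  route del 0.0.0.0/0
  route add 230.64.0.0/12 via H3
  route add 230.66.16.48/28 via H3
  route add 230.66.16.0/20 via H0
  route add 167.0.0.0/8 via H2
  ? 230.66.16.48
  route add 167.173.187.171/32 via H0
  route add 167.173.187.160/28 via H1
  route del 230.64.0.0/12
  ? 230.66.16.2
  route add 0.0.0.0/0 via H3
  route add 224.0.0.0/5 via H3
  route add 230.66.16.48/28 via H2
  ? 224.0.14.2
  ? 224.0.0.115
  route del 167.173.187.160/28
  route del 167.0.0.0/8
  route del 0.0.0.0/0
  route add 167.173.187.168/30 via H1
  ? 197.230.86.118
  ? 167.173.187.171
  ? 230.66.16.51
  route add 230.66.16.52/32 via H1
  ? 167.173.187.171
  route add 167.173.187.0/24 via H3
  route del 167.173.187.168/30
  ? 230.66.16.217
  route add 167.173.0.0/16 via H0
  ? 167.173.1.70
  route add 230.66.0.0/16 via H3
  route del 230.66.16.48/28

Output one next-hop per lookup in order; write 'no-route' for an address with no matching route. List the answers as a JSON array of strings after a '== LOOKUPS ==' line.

Process each operation:
  + 230.64.0.0/12 (H1) depth=12
  del 230.64.0.0/12 (clear depth 12)
  + 0.0.0.0/0 (H2) depth=0
  lookup 228.10.191.68: bits 111001 walk d0:H2→d1:-→d2:-→d3:-→d4:-→d5:-→d6:- -> H2
  lookup 231.90.71.204: bits 1110011 walk d0:H2→d1:-→d2:-→d3:-→d4:-→d5:-→d6:-→d7:- -> H2
  + 0.0.0.0/0 (H0) depth=0
  del 0.0.0.0/0 (clear depth 0)
  + 230.64.0.0/12 (H3) depth=12
  + 230.66.16.48/28 (H3) depth=28
  + 230.66.16.0/20 (H0) depth=20
  + 167.0.0.0/8 (H2) depth=8
  lookup 230.66.16.48: bits 1110011001000010000100000011 walk d0:-→d1:-→d2:-→d3:-→d4:-→d5:-→d6:-→d7:-→d8:-→d9:-→d10:-→d11:-→d12:H3→d13:-→d14:-→d15:-→d16:-→d17:-→d18:-→d19:-→d20:H0→d21:-→d22:-→d23:-→d24:-→d25:-→d26:-→d27:-→d28:H3 -> H3
  + 167.173.187.171/32 (H0) depth=32
  + 167.173.187.160/28 (H1) depth=28
  del 230.64.0.0/12 (clear depth 12)
  lookup 230.66.16.2: bits 11100110010000100001000000 walk d0:-→d1:-→d2:-→d3:-→d4:-→d5:-→d6:-→d7:-→d8:-→d9:-→d10:-→d11:-→d12:-→d13:-→d14:-→d15:-→d16:-→d17:-→d18:-→d19:-→d20:H0→d21:-→d22:-→d23:-→d24:-→d25:-→d26:- -> H0
  + 0.0.0.0/0 (H3) depth=0
  + 224.0.0.0/5 (H3) depth=5
  + 230.66.16.48/28 (H2) depth=28
  lookup 224.0.14.2: bits 11100 walk d0:H3→d1:-→d2:-→d3:-→d4:-→d5:H3 -> H3
  lookup 224.0.0.115: bits 11100 walk d0:H3→d1:-→d2:-→d3:-→d4:-→d5:H3 -> H3
  del 167.173.187.160/28 (clear depth 28)
  del 167.0.0.0/8 (clear depth 8)
  del 0.0.0.0/0 (clear depth 0)
  + 167.173.187.168/30 (H1) depth=30
  lookup 197.230.86.118: bits 11 walk d0:-→d1:-→d2:- -> no-route
  lookup 167.173.187.171: bits 10100111101011011011101110101011 walk d0:-→d1:-→d2:-→d3:-→d4:-→d5:-→d6:-→d7:-→d8:-→d9:-→d10:-→d11:-→d12:-→d13:-→d14:-→d15:-→d16:-→d17:-→d18:-→d19:-→d20:-→d21:-→d22:-→d23:-→d24:-→d25:-→d26:-→d27:-→d28:-→d29:-→d30:H1→d31:-→d32:H0 -> H0
  lookup 230.66.16.51: bits 1110011001000010000100000011 walk d0:-→d1:-→d2:-→d3:-→d4:-→d5:H3→d6:-→d7:-→d8:-→d9:-→d10:-→d11:-→d12:-→d13:-→d14:-→d15:-→d16:-→d17:-→d18:-→d19:-→d20:H0→d21:-→d22:-→d23:-→d24:-→d25:-→d26:-→d27:-→d28:H2 -> H2
  + 230.66.16.52/32 (H1) depth=32
  lookup 167.173.187.171: bits 10100111101011011011101110101011 walk d0:-→d1:-→d2:-→d3:-→d4:-→d5:-→d6:-→d7:-→d8:-→d9:-→d10:-→d11:-→d12:-→d13:-→d14:-→d15:-→d16:-→d17:-→d18:-→d19:-→d20:-→d21:-→d22:-→d23:-→d24:-→d25:-→d26:-→d27:-→d28:-→d29:-→d30:H1→d31:-→d32:H0 -> H0
  + 167.173.187.0/24 (H3) depth=24
  del 167.173.187.168/30 (clear depth 30)
  lookup 230.66.16.217: bits 111001100100001000010000 walk d0:-→d1:-→d2:-→d3:-→d4:-→d5:H3→d6:-→d7:-→d8:-→d9:-→d10:-→d11:-→d12:-→d13:-→d14:-→d15:-→d16:-→d17:-→d18:-→d19:-→d20:H0→d21:-→d22:-→d23:-→d24:- -> H0
  + 167.173.0.0/16 (H0) depth=16
  lookup 167.173.1.70: bits 1010011110101101 walk d0:-→d1:-→d2:-→d3:-→d4:-→d5:-→d6:-→d7:-→d8:-→d9:-→d10:-→d11:-→d12:-→d13:-→d14:-→d15:-→d16:H0 -> H0
  + 230.66.0.0/16 (H3) depth=16
  del 230.66.16.48/28 (clear depth 28)

== LOOKUPS ==
["H2","H2","H3","H0","H3","H3","no-route","H0","H2","H0","H0","H0"]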